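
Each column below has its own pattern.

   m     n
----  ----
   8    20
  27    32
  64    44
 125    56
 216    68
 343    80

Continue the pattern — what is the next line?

Column m — perfect cubes: 2³, 3³, 4³, …: 8, 27, 64, 125, 216, 343 → 512.
Column n: 20, 32, 44, 56, 68, 80 → 92 (+12 each step).
Putting it together: 512  92.

512  92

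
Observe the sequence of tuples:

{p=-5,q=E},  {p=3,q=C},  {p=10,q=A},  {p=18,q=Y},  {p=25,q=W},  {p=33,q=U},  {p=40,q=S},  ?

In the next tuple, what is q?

Q

Q goes E, C, A, Y, W, U, S → Q (letters move back 2 places in the alphabet, wrapping A→Z).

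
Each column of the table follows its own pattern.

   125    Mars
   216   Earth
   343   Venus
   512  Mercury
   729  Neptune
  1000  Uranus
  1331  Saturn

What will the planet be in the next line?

Planet — runs backward through the planets Mercury→Neptune: Mars, Earth, Venus, Mercury, Neptune, Uranus, Saturn → Jupiter.

Jupiter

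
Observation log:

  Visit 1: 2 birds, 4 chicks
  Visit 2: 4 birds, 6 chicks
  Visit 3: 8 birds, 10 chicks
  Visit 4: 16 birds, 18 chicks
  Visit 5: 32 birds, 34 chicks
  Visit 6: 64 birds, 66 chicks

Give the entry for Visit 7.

128 birds, 130 chicks

Birds: ×2 each step, so 2, 4, 8, 16, 32, 64 → 128.
Chicks: 4, 6, 10, 18, 34, 66 → 130 (always 2 more than the birds).
Combining the parts gives 128 birds, 130 chicks.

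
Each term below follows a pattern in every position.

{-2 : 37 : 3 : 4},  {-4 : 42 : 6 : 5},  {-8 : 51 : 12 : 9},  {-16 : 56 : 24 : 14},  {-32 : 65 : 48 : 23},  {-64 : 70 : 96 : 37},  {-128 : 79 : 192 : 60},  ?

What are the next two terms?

{-256 : 84 : 384 : 97}, {-512 : 93 : 768 : 157}

First component: -2, -4, -8, -16, -32, -64, -128 → -256 → -512 (×2 each step).
Second component: alternating steps +5, +9, +5, +9, …, so 37, 42, 51, 56, 65, 70, 79 → 84 → 93.
For the third component, ×2 each step: 3, 6, 12, 24, 48, 96, 192 → 384 → 768.
Fourth component: 4, 5, 9, 14, 23, 37, 60 → 97 → 157 (each term is the sum of the two before it).
Putting the parts together: {-256 : 84 : 384 : 97} and then {-512 : 93 : 768 : 157}.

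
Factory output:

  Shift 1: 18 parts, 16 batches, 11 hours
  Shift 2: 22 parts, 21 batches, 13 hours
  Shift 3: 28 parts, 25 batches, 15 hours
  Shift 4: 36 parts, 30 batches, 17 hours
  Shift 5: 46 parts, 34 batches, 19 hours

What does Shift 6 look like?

Parts goes 18, 22, 28, 36, 46 → 58 (differences are 4, 6, 8, … (increasing by 2 each time)).
For the batches, alternating steps +5, +4, +5, +4, …: 16, 21, 25, 30, 34 → 39.
Hours: 11, 13, 15, 17, 19 → 21 (+2 each step).
Combining the parts gives 58 parts, 39 batches, 21 hours.

58 parts, 39 batches, 21 hours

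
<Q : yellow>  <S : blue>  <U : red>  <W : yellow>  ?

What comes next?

Letter: letters move forward 2 places in the alphabet, so Q, S, U, W → Y.
Colour: yellow, blue, red, yellow → blue (repeats yellow → blue → red).
So the next element is <Y : blue>.

<Y : blue>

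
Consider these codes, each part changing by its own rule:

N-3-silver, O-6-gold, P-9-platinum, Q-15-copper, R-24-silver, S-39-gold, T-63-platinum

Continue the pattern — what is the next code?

U-102-copper

Letter: N, O, P, Q, R, S, T → U (letters move forward 1 place in the alphabet).
Second component: 3, 6, 9, 15, 24, 39, 63 → 102 (each term is the sum of the two before it).
Metal goes silver, gold, platinum, copper, silver, gold, platinum → copper (repeats silver → gold → platinum → copper).
Putting it together: U-102-copper.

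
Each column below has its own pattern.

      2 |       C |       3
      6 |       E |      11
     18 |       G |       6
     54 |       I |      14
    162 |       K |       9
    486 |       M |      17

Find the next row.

1458  O  12

First component: 2, 6, 18, 54, 162, 486 → 1458 (×3 each step).
Letter: letters move forward 2 places in the alphabet; C, E, G, I, K, M → O.
Third component: alternating steps +8, −5, +8, −5, …; 3, 11, 6, 14, 9, 17 → 12.
So the next row is 1458  O  12.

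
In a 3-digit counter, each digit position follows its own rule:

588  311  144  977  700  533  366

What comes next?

199

First digit: −2 each step, mod 10, so 5, 3, 1, 9, 7, 5, 3 → 1.
For the second digit, +3 each step, mod 10: 8, 1, 4, 7, 0, 3, 6 → 9.
Third digit: +3 each step, mod 10, so 8, 1, 4, 7, 0, 3, 6 → 9.
Putting it together: 199.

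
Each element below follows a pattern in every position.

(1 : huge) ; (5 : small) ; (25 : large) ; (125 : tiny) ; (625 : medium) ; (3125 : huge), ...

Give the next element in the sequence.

(15625 : small)

First value: ×5 each step, so 1, 5, 25, 125, 625, 3125 → 15625.
Size: repeats huge → small → large → tiny → medium; huge, small, large, tiny, medium, huge → small.
So the next element is (15625 : small).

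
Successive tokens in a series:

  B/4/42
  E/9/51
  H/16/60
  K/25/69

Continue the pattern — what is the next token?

Letter — letters move forward 3 places in the alphabet: B, E, H, K → N.
Second component: 4, 9, 16, 25 → 36 (perfect squares: 2², 3², 4², …).
Third component — +9 each step: 42, 51, 60, 69 → 78.
Putting it together: N/36/78.

N/36/78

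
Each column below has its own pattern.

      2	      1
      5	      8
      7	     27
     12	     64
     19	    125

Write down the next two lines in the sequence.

31  216; 50  343

First component: each term is the sum of the two before it; 2, 5, 7, 12, 19 → 31 → 50.
Second component — perfect cubes: 1³, 2³, 3³, …: 1, 8, 27, 64, 125 → 216 → 343.
Putting the parts together: 31  216 and then 50  343.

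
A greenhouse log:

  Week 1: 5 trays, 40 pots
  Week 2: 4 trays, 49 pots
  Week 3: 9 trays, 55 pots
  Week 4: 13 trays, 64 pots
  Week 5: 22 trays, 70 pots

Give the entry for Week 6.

35 trays, 79 pots

Trays: each term is the sum of the two before it; 5, 4, 9, 13, 22 → 35.
Pots: alternating steps +9, +6, +9, +6, …; 40, 49, 55, 64, 70 → 79.
So the next record is 35 trays, 79 pots.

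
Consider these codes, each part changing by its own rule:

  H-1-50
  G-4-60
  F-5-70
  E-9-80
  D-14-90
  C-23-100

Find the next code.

Letter goes H, G, F, E, D, C → B (letters move back 1 place in the alphabet).
Second component goes 1, 4, 5, 9, 14, 23 → 37 (each term is the sum of the two before it).
Third component: +10 each step; 50, 60, 70, 80, 90, 100 → 110.
So the next code is B-37-110.

B-37-110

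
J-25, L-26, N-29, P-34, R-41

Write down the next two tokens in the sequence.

Letter: letters move forward 2 places in the alphabet, so J, L, N, P, R → T → V.
Second component goes 25, 26, 29, 34, 41 → 50 → 61 (differences are 1, 3, 5, … (increasing by 2 each time)).
So the next two tokens are T-50 and V-61.

T-50, V-61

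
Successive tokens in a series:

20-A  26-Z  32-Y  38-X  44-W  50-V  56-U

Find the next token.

First component: +6 each step; 20, 26, 32, 38, 44, 50, 56 → 62.
Letter goes A, Z, Y, X, W, V, U → T (letters move back 1 place in the alphabet, wrapping A→Z).
Combining the parts gives 62-T.

62-T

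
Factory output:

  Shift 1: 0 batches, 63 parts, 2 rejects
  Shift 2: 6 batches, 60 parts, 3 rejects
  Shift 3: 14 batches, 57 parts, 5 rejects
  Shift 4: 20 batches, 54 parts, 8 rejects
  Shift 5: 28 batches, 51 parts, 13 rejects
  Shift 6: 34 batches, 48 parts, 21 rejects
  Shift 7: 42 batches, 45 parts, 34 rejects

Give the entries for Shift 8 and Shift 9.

Batches: alternating steps +6, +8, +6, +8, …; 0, 6, 14, 20, 28, 34, 42 → 48 → 56.
For the parts, −3 each step: 63, 60, 57, 54, 51, 48, 45 → 42 → 39.
Rejects: 2, 3, 5, 8, 13, 21, 34 → 55 → 89 (each term is the sum of the two before it).
Putting the parts together: 48 batches, 42 parts, 55 rejects and then 56 batches, 39 parts, 89 rejects.

48 batches, 42 parts, 55 rejects; 56 batches, 39 parts, 89 rejects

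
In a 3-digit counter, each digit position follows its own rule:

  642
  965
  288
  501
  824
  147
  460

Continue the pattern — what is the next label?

First digit: 6, 9, 2, 5, 8, 1, 4 → 7 (+3 each step, mod 10).
For the second digit, +2 each step, mod 10: 4, 6, 8, 0, 2, 4, 6 → 8.
Third digit goes 2, 5, 8, 1, 4, 7, 0 → 3 (+3 each step, mod 10).
Combining the parts gives 783.

783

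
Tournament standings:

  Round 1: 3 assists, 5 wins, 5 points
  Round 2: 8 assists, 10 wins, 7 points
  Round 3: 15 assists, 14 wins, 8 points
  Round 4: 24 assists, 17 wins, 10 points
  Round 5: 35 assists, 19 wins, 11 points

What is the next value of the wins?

20

For the assists, differences are 5, 7, 9, … (increasing by 2 each time): 3, 8, 15, 24, 35 → 48.
Wins goes 5, 10, 14, 17, 19 → 20 (differences are 5, 4, 3, … (decreasing by 1 each time)).
Points: 5, 7, 8, 10, 11 → 13 (alternating steps +2, +1, +2, +1, …).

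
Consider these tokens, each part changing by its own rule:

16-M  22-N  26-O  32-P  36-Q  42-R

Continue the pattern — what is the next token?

First component: alternating steps +6, +4, +6, +4, …, so 16, 22, 26, 32, 36, 42 → 46.
Letter: letters move forward 1 place in the alphabet; M, N, O, P, Q, R → S.
So the next token is 46-S.

46-S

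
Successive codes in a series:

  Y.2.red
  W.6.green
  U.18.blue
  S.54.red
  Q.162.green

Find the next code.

O.486.blue

Letter goes Y, W, U, S, Q → O (letters move back 2 places in the alphabet).
For the second component, ×3 each step: 2, 6, 18, 54, 162 → 486.
Colour: repeats red → green → blue, so red, green, blue, red, green → blue.
Putting it together: O.486.blue.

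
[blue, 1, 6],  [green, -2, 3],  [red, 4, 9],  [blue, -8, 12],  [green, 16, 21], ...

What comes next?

Colour: repeats blue → green → red, so blue, green, red, blue, green → red.
Second component — ×(-2) each step: 1, -2, 4, -8, 16 → -32.
Third component goes 6, 3, 9, 12, 21 → 33 (each term is the sum of the two before it).
Combining the parts gives [red, -32, 33].

[red, -32, 33]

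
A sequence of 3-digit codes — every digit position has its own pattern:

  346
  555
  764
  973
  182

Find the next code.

First digit — +2 each step, mod 10: 3, 5, 7, 9, 1 → 3.
Second digit: 4, 5, 6, 7, 8 → 9 (+1 each step, mod 10).
Third digit: 6, 5, 4, 3, 2 → 1 (−1 each step, mod 10).
So the next code is 391.

391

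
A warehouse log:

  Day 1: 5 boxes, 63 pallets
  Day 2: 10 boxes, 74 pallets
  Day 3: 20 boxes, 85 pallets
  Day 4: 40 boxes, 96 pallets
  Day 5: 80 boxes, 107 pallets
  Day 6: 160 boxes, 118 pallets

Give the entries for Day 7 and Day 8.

Boxes — ×2 each step: 5, 10, 20, 40, 80, 160 → 320 → 640.
Pallets: +11 each step; 63, 74, 85, 96, 107, 118 → 129 → 140.
Putting the parts together: 320 boxes, 129 pallets and then 640 boxes, 140 pallets.

320 boxes, 129 pallets; 640 boxes, 140 pallets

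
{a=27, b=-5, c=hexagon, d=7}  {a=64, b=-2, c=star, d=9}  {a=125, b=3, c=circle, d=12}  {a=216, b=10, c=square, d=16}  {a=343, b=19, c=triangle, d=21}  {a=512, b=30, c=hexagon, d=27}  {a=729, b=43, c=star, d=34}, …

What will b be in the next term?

A goes 27, 64, 125, 216, 343, 512, 729 → 1000 (perfect cubes: 3³, 4³, 5³, …).
B — differences are 3, 5, 7, … (increasing by 2 each time): -5, -2, 3, 10, 19, 30, 43 → 58.
C goes hexagon, star, circle, square, triangle, hexagon, star → circle (repeats hexagon → star → circle → square → triangle).
D goes 7, 9, 12, 16, 21, 27, 34 → 42 (differences are 2, 3, 4, … (increasing by 1 each time)).

58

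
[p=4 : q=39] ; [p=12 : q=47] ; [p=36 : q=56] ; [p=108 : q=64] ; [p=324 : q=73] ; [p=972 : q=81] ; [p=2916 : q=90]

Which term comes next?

P — ×3 each step: 4, 12, 36, 108, 324, 972, 2916 → 8748.
Q — alternating steps +8, +9, +8, +9, …: 39, 47, 56, 64, 73, 81, 90 → 98.
Combining the parts gives [p=8748 : q=98].

[p=8748 : q=98]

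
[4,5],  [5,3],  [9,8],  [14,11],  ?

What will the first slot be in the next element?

23

First slot: each term is the sum of the two before it; 4, 5, 9, 14 → 23.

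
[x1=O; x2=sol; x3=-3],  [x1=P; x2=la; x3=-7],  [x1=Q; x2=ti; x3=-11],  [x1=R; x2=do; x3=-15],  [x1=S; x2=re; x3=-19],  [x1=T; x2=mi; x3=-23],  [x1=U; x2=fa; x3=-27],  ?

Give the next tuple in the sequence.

X1: letters move forward 1 place in the alphabet, so O, P, Q, R, S, T, U → V.
X2: runs through the solfège scale do→ti; sol, la, ti, do, re, mi, fa → sol.
X3 — −4 each step: -3, -7, -11, -15, -19, -23, -27 → -31.
So the next tuple is [x1=V; x2=sol; x3=-31].

[x1=V; x2=sol; x3=-31]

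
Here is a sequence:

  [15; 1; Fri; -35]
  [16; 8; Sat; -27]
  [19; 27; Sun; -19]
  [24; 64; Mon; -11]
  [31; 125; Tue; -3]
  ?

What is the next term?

[40; 216; Wed; 5]

First value: differences are 1, 3, 5, … (increasing by 2 each time), so 15, 16, 19, 24, 31 → 40.
Second value: 1, 8, 27, 64, 125 → 216 (perfect cubes: 1³, 2³, 3³, …).
Day goes Fri, Sat, Sun, Mon, Tue → Wed (runs through the weekdays Mon→Sun).
Fourth value: +8 each step, so -35, -27, -19, -11, -3 → 5.
Combining the parts gives [40; 216; Wed; 5].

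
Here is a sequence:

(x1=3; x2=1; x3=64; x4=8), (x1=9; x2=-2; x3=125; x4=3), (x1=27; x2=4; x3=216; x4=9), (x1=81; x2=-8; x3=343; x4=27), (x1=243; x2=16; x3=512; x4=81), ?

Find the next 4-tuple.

X1 — ×3 each step: 3, 9, 27, 81, 243 → 729.
X2: ×(-2) each step; 1, -2, 4, -8, 16 → -32.
X3: perfect cubes: 4³, 5³, 6³, …; 64, 125, 216, 343, 512 → 729.
For the x4, always the previous value of the x1: 8, 3, 9, 27, 81 → 243.
Putting it together: (x1=729; x2=-32; x3=729; x4=243).

(x1=729; x2=-32; x3=729; x4=243)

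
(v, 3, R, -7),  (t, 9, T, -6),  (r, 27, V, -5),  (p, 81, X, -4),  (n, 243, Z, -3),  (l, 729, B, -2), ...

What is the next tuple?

First letter goes v, t, r, p, n, l → j (letters move back 2 places in the alphabet).
Second coordinate: ×3 each step; 3, 9, 27, 81, 243, 729 → 2187.
For the second letter, letters move forward 2 places in the alphabet, wrapping Z→A: R, T, V, X, Z, B → D.
Fourth coordinate: +1 each step; -7, -6, -5, -4, -3, -2 → -1.
Combining the parts gives (j, 2187, D, -1).

(j, 2187, D, -1)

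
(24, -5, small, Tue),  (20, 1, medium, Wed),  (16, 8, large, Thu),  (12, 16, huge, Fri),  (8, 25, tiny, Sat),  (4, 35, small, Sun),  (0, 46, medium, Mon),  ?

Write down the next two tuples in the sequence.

(-4, 58, large, Tue), (-8, 71, huge, Wed)

First component goes 24, 20, 16, 12, 8, 4, 0 → -4 → -8 (−4 each step).
Second component: -5, 1, 8, 16, 25, 35, 46 → 58 → 71 (differences are 6, 7, 8, … (increasing by 1 each time)).
Size — repeats small → medium → large → huge → tiny: small, medium, large, huge, tiny, small, medium → large → huge.
Day — runs through the weekdays Mon→Sun: Tue, Wed, Thu, Fri, Sat, Sun, Mon → Tue → Wed.
So the next two tuples are (-4, 58, large, Tue) and (-8, 71, huge, Wed).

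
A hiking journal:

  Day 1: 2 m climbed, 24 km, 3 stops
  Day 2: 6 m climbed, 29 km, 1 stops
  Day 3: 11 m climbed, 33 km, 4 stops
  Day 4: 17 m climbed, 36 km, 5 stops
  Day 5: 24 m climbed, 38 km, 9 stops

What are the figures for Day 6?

M climbed: 2, 6, 11, 17, 24 → 32 (differences are 4, 5, 6, … (increasing by 1 each time)).
Km — differences are 5, 4, 3, … (decreasing by 1 each time): 24, 29, 33, 36, 38 → 39.
Stops goes 3, 1, 4, 5, 9 → 14 (each term is the sum of the two before it).
So the next row is 32 m climbed, 39 km, 14 stops.

32 m climbed, 39 km, 14 stops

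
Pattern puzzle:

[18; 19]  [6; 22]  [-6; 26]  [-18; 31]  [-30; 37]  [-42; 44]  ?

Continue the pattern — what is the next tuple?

For the first slot, −12 each step: 18, 6, -6, -18, -30, -42 → -54.
Second slot goes 19, 22, 26, 31, 37, 44 → 52 (differences are 3, 4, 5, … (increasing by 1 each time)).
Putting it together: [-54; 52].

[-54; 52]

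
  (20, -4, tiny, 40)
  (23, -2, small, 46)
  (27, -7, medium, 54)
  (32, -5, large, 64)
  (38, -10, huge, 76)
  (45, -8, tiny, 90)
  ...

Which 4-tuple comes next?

First slot: differences are 3, 4, 5, … (increasing by 1 each time), so 20, 23, 27, 32, 38, 45 → 53.
Second slot goes -4, -2, -7, -5, -10, -8 → -13 (alternating steps +2, −5, +2, −5, …).
Size goes tiny, small, medium, large, huge, tiny → small (repeats tiny → small → medium → large → huge).
Fourth slot: 40, 46, 54, 64, 76, 90 → 106 (always 2 × the first slot).
So the next 4-tuple is (53, -13, small, 106).

(53, -13, small, 106)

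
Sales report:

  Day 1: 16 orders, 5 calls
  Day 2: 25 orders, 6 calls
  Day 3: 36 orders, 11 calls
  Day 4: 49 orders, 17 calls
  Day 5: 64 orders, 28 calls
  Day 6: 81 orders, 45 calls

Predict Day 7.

Orders — perfect squares: 4², 5², 6², …: 16, 25, 36, 49, 64, 81 → 100.
Calls goes 5, 6, 11, 17, 28, 45 → 73 (each term is the sum of the two before it).
Putting it together: 100 orders, 73 calls.

100 orders, 73 calls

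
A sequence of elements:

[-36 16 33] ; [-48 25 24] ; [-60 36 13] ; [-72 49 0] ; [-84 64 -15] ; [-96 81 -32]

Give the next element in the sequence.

For the first component, −12 each step: -36, -48, -60, -72, -84, -96 → -108.
Second component: 16, 25, 36, 49, 64, 81 → 100 (perfect squares: 4², 5², 6², …).
Third component: 33, 24, 13, 0, -15, -32 → -51 (together with the second component always sums to 49).
Combining the parts gives [-108 100 -51].

[-108 100 -51]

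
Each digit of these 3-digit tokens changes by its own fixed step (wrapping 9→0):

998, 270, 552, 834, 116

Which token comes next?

498

First digit — +3 each step, mod 10: 9, 2, 5, 8, 1 → 4.
Second digit — −2 each step, mod 10: 9, 7, 5, 3, 1 → 9.
For the third digit, +2 each step, mod 10: 8, 0, 2, 4, 6 → 8.
So the next token is 498.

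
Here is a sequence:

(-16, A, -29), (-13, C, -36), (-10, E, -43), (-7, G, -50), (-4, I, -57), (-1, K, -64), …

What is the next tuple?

(2, M, -71)

First slot: +3 each step, so -16, -13, -10, -7, -4, -1 → 2.
Letter goes A, C, E, G, I, K → M (letters move forward 2 places in the alphabet).
Third slot — −7 each step: -29, -36, -43, -50, -57, -64 → -71.
Putting it together: (2, M, -71).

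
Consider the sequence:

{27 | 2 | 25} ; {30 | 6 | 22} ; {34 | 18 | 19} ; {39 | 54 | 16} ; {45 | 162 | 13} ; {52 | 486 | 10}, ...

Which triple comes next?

{60 | 1458 | 7}

First part goes 27, 30, 34, 39, 45, 52 → 60 (differences are 3, 4, 5, … (increasing by 1 each time)).
Second part: 2, 6, 18, 54, 162, 486 → 1458 (×3 each step).
Third part goes 25, 22, 19, 16, 13, 10 → 7 (−3 each step).
Combining the parts gives {60 | 1458 | 7}.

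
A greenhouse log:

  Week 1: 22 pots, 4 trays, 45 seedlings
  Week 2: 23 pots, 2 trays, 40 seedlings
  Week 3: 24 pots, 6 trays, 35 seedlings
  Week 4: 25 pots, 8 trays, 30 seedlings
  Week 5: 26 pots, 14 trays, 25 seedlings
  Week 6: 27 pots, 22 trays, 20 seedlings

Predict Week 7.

28 pots, 36 trays, 15 seedlings

Pots goes 22, 23, 24, 25, 26, 27 → 28 (+1 each step).
Trays goes 4, 2, 6, 8, 14, 22 → 36 (each term is the sum of the two before it).
Seedlings: −5 each step; 45, 40, 35, 30, 25, 20 → 15.
Putting it together: 28 pots, 36 trays, 15 seedlings.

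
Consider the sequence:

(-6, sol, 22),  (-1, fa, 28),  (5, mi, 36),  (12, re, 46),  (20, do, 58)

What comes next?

First component: differences are 5, 6, 7, … (increasing by 1 each time), so -6, -1, 5, 12, 20 → 29.
Note: runs backward through the solfège scale do→ti; sol, fa, mi, re, do → ti.
Third component: differences are 6, 8, 10, … (increasing by 2 each time), so 22, 28, 36, 46, 58 → 72.
So the next element is (29, ti, 72).

(29, ti, 72)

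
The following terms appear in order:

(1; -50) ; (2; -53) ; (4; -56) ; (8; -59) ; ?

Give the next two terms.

First value: 1, 2, 4, 8 → 16 → 32 (×2 each step).
For the second value, −3 each step: -50, -53, -56, -59 → -62 → -65.
Putting the parts together: (16; -62) and then (32; -65).

(16; -62), (32; -65)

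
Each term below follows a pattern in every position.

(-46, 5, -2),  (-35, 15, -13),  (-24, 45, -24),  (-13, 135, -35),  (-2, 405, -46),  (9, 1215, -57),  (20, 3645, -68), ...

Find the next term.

First component: +11 each step; -46, -35, -24, -13, -2, 9, 20 → 31.
Second component: ×3 each step; 5, 15, 45, 135, 405, 1215, 3645 → 10935.
Third component: −11 each step; -2, -13, -24, -35, -46, -57, -68 → -79.
Putting it together: (31, 10935, -79).

(31, 10935, -79)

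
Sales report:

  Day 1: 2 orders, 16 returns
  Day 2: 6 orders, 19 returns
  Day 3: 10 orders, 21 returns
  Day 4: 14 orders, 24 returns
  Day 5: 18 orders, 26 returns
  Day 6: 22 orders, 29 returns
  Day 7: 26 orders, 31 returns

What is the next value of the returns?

34

Returns goes 16, 19, 21, 24, 26, 29, 31 → 34 (alternating steps +3, +2, +3, +2, …).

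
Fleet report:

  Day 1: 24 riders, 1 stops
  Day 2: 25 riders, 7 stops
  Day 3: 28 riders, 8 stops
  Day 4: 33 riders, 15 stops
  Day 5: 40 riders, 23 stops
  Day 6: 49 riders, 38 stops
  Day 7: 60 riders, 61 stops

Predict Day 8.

Riders — differences are 1, 3, 5, … (increasing by 2 each time): 24, 25, 28, 33, 40, 49, 60 → 73.
Stops — each term is the sum of the two before it: 1, 7, 8, 15, 23, 38, 61 → 99.
Combining the parts gives 73 riders, 99 stops.

73 riders, 99 stops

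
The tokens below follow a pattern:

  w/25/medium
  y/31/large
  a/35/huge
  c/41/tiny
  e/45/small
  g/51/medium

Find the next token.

i/55/large

Letter goes w, y, a, c, e, g → i (letters move forward 2 places in the alphabet, wrapping Z→A).
Second component: alternating steps +6, +4, +6, +4, …, so 25, 31, 35, 41, 45, 51 → 55.
Size: repeats medium → large → huge → tiny → small; medium, large, huge, tiny, small, medium → large.
Putting it together: i/55/large.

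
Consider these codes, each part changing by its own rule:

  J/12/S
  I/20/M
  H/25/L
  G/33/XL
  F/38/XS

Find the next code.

Letter: letters move back 1 place in the alphabet; J, I, H, G, F → E.
Second component — alternating steps +8, +5, +8, +5, …: 12, 20, 25, 33, 38 → 46.
Size: runs through clothing sizes XS→XL, so S, M, L, XL, XS → S.
Combining the parts gives E/46/S.

E/46/S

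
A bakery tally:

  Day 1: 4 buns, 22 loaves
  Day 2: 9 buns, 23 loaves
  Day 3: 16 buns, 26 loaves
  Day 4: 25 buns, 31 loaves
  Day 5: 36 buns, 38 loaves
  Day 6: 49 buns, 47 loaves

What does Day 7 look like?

For the buns, perfect squares: 2², 3², 4², …: 4, 9, 16, 25, 36, 49 → 64.
Loaves goes 22, 23, 26, 31, 38, 47 → 58 (differences are 1, 3, 5, … (increasing by 2 each time)).
Combining the parts gives 64 buns, 58 loaves.

64 buns, 58 loaves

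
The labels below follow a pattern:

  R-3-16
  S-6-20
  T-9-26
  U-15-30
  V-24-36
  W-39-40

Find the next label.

X-63-46

Letter: letters move forward 1 place in the alphabet, so R, S, T, U, V, W → X.
Second component: 3, 6, 9, 15, 24, 39 → 63 (each term is the sum of the two before it).
Third component: 16, 20, 26, 30, 36, 40 → 46 (alternating steps +4, +6, +4, +6, …).
Putting it together: X-63-46.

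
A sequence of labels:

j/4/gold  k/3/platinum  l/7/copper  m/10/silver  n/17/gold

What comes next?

o/27/platinum

Letter: letters move forward 1 place in the alphabet, so j, k, l, m, n → o.
Second component — each term is the sum of the two before it: 4, 3, 7, 10, 17 → 27.
For the metal, repeats gold → platinum → copper → silver: gold, platinum, copper, silver, gold → platinum.
So the next label is o/27/platinum.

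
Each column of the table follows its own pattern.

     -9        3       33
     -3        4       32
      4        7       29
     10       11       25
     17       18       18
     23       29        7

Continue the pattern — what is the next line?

30  47  -11

First component goes -9, -3, 4, 10, 17, 23 → 30 (alternating steps +6, +7, +6, +7, …).
Second component: 3, 4, 7, 11, 18, 29 → 47 (each term is the sum of the two before it).
Third component goes 33, 32, 29, 25, 18, 7 → -11 (together with the second component always sums to 36).
Combining the parts gives 30  47  -11.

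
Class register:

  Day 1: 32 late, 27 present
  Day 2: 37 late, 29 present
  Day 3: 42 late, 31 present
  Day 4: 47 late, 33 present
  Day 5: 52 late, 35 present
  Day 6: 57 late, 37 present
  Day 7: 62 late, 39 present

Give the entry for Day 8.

67 late, 41 present

Late: 32, 37, 42, 47, 52, 57, 62 → 67 (+5 each step).
For the present, +2 each step: 27, 29, 31, 33, 35, 37, 39 → 41.
Combining the parts gives 67 late, 41 present.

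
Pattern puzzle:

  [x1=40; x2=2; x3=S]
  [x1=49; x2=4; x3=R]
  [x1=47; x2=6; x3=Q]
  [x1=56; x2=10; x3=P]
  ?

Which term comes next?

[x1=54; x2=16; x3=O]

X1: alternating steps +9, −2, +9, −2, …; 40, 49, 47, 56 → 54.
X2: each term is the sum of the two before it; 2, 4, 6, 10 → 16.
X3 — letters move back 1 place in the alphabet: S, R, Q, P → O.
Combining the parts gives [x1=54; x2=16; x3=O].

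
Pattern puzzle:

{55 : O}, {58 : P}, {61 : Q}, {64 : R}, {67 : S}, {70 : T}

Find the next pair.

{73 : U}

First entry — +3 each step: 55, 58, 61, 64, 67, 70 → 73.
Letter: letters move forward 1 place in the alphabet; O, P, Q, R, S, T → U.
Combining the parts gives {73 : U}.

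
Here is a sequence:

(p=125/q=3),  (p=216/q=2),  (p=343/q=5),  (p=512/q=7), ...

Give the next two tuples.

(p=729/q=12), (p=1000/q=19)

For the p, perfect cubes: 5³, 6³, 7³, …: 125, 216, 343, 512 → 729 → 1000.
Q — each term is the sum of the two before it: 3, 2, 5, 7 → 12 → 19.
Putting the parts together: (p=729/q=12) and then (p=1000/q=19).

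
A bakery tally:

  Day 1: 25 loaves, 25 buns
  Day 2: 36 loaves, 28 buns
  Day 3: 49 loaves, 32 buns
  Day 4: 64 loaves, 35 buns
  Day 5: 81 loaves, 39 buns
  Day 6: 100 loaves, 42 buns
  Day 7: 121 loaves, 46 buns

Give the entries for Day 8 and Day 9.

144 loaves, 49 buns; 169 loaves, 53 buns

For the loaves, perfect squares: 5², 6², 7², …: 25, 36, 49, 64, 81, 100, 121 → 144 → 169.
Buns: alternating steps +3, +4, +3, +4, …, so 25, 28, 32, 35, 39, 42, 46 → 49 → 53.
Putting the parts together: 144 loaves, 49 buns and then 169 loaves, 53 buns.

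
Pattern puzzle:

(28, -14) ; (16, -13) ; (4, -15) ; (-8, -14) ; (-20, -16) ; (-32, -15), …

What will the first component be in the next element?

First component: −12 each step; 28, 16, 4, -8, -20, -32 → -44.

-44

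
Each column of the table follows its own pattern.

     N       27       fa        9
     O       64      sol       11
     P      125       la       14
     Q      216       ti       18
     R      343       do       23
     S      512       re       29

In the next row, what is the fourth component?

36

Fourth component: 9, 11, 14, 18, 23, 29 → 36 (differences are 2, 3, 4, … (increasing by 1 each time)).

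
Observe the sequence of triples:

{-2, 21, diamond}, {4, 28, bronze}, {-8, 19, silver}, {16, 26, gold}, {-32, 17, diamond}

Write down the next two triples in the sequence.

First slot — ×(-2) each step: -2, 4, -8, 16, -32 → 64 → -128.
Second slot: alternating steps +7, −9, +7, −9, …; 21, 28, 19, 26, 17 → 24 → 15.
Rank: repeats diamond → bronze → silver → gold, so diamond, bronze, silver, gold, diamond → bronze → silver.
Putting the parts together: {64, 24, bronze} and then {-128, 15, silver}.

{64, 24, bronze}, {-128, 15, silver}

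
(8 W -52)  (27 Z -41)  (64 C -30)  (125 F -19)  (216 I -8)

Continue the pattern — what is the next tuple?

(343 L 3)

First coordinate — perfect cubes: 2³, 3³, 4³, …: 8, 27, 64, 125, 216 → 343.
Letter: letters move forward 3 places in the alphabet, wrapping Z→A, so W, Z, C, F, I → L.
Third coordinate: +11 each step, so -52, -41, -30, -19, -8 → 3.
Combining the parts gives (343 L 3).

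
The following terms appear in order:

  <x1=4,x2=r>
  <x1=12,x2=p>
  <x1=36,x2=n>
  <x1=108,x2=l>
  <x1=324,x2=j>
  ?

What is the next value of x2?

h

X2 — letters move back 2 places in the alphabet: r, p, n, l, j → h.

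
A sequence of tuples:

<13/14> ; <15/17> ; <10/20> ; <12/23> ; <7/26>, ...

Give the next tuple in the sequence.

First coordinate: alternating steps +2, −5, +2, −5, …; 13, 15, 10, 12, 7 → 9.
Second coordinate: 14, 17, 20, 23, 26 → 29 (+3 each step).
So the next tuple is <9/29>.

<9/29>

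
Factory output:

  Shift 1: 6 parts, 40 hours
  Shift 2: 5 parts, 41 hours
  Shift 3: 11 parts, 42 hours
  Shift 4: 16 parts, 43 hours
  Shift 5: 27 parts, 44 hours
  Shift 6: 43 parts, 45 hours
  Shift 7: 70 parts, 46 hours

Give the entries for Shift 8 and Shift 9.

113 parts, 47 hours; 183 parts, 48 hours

Parts: each term is the sum of the two before it; 6, 5, 11, 16, 27, 43, 70 → 113 → 183.
Hours goes 40, 41, 42, 43, 44, 45, 46 → 47 → 48 (+1 each step).
Putting the parts together: 113 parts, 47 hours and then 183 parts, 48 hours.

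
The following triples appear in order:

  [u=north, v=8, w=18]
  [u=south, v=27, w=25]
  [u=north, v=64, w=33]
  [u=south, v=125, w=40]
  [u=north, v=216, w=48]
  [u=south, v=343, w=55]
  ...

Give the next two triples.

[u=north, v=512, w=63], [u=south, v=729, w=70]

U goes north, south, north, south, north, south → north → south (alternates north ↔ south).
V — perfect cubes: 2³, 3³, 4³, …: 8, 27, 64, 125, 216, 343 → 512 → 729.
W: alternating steps +7, +8, +7, +8, …, so 18, 25, 33, 40, 48, 55 → 63 → 70.
So the next two triples are [u=north, v=512, w=63] and [u=south, v=729, w=70].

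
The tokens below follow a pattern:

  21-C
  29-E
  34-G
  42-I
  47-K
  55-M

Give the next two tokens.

For the first component, alternating steps +8, +5, +8, +5, …: 21, 29, 34, 42, 47, 55 → 60 → 68.
For the letter, letters move forward 2 places in the alphabet: C, E, G, I, K, M → O → Q.
So the next two tokens are 60-O and 68-Q.

60-O, 68-Q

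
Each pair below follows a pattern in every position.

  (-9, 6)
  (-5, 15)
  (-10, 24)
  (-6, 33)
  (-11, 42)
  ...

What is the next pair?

(-7, 51)

First coordinate: alternating steps +4, −5, +4, −5, …; -9, -5, -10, -6, -11 → -7.
Second coordinate: +9 each step, so 6, 15, 24, 33, 42 → 51.
Combining the parts gives (-7, 51).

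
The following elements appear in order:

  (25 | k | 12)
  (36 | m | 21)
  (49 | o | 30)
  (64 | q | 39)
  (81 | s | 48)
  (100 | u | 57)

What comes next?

(121 | w | 66)

First part: perfect squares: 5², 6², 7², …; 25, 36, 49, 64, 81, 100 → 121.
Letter — letters move forward 2 places in the alphabet: k, m, o, q, s, u → w.
Third part: +9 each step, so 12, 21, 30, 39, 48, 57 → 66.
Putting it together: (121 | w | 66).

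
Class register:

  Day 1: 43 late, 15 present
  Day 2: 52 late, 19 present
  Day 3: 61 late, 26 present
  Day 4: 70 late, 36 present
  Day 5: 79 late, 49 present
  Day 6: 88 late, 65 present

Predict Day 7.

97 late, 84 present

For the late, +9 each step: 43, 52, 61, 70, 79, 88 → 97.
Present: differences are 4, 7, 10, … (increasing by 3 each time); 15, 19, 26, 36, 49, 65 → 84.
Putting it together: 97 late, 84 present.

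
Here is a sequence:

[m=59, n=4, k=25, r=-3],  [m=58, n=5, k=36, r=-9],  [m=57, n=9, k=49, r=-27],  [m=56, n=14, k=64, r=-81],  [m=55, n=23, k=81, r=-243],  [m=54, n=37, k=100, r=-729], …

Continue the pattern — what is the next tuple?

[m=53, n=60, k=121, r=-2187]

For the m, −1 each step: 59, 58, 57, 56, 55, 54 → 53.
N: each term is the sum of the two before it; 4, 5, 9, 14, 23, 37 → 60.
K — perfect squares: 5², 6², 7², …: 25, 36, 49, 64, 81, 100 → 121.
R: ×3 each step, so -3, -9, -27, -81, -243, -729 → -2187.
Putting it together: [m=53, n=60, k=121, r=-2187].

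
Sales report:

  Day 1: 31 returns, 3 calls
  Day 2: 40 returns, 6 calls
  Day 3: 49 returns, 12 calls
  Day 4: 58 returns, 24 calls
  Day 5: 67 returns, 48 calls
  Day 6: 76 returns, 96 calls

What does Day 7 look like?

85 returns, 192 calls

Returns: +9 each step; 31, 40, 49, 58, 67, 76 → 85.
For the calls, ×2 each step: 3, 6, 12, 24, 48, 96 → 192.
Combining the parts gives 85 returns, 192 calls.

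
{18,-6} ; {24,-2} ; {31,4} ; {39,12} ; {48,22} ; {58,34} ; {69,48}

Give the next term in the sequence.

First coordinate — differences are 6, 7, 8, … (increasing by 1 each time): 18, 24, 31, 39, 48, 58, 69 → 81.
Second coordinate: differences are 4, 6, 8, … (increasing by 2 each time), so -6, -2, 4, 12, 22, 34, 48 → 64.
Putting it together: {81,64}.

{81,64}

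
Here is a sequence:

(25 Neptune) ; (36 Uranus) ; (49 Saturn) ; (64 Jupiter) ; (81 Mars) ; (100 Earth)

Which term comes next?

First component: perfect squares: 5², 6², 7², …, so 25, 36, 49, 64, 81, 100 → 121.
Planet: runs backward through the planets Mercury→Neptune, so Neptune, Uranus, Saturn, Jupiter, Mars, Earth → Venus.
Combining the parts gives (121 Venus).

(121 Venus)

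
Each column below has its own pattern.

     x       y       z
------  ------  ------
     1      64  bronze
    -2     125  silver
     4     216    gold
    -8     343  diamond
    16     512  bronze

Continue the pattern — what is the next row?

-32  729  silver

For the column x, ×(-2) each step: 1, -2, 4, -8, 16 → -32.
For the column y, perfect cubes: 4³, 5³, 6³, …: 64, 125, 216, 343, 512 → 729.
Column z: repeats bronze → silver → gold → diamond, so bronze, silver, gold, diamond, bronze → silver.
So the next row is -32  729  silver.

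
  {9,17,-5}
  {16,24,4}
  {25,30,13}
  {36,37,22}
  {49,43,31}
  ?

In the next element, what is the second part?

Second part: alternating steps +7, +6, +7, +6, …; 17, 24, 30, 37, 43 → 50.

50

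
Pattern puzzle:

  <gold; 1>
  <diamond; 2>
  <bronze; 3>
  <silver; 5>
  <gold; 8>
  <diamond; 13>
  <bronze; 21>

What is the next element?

<silver; 34>

For the rank, repeats gold → diamond → bronze → silver: gold, diamond, bronze, silver, gold, diamond, bronze → silver.
Second slot: each term is the sum of the two before it; 1, 2, 3, 5, 8, 13, 21 → 34.
So the next element is <silver; 34>.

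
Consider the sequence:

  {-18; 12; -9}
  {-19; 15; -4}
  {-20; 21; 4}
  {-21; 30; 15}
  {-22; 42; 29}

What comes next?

First value: −1 each step; -18, -19, -20, -21, -22 → -23.
Second value — differences are 3, 6, 9, … (increasing by 3 each time): 12, 15, 21, 30, 42 → 57.
Third value — differences are 5, 8, 11, … (increasing by 3 each time): -9, -4, 4, 15, 29 → 46.
Putting it together: {-23; 57; 46}.

{-23; 57; 46}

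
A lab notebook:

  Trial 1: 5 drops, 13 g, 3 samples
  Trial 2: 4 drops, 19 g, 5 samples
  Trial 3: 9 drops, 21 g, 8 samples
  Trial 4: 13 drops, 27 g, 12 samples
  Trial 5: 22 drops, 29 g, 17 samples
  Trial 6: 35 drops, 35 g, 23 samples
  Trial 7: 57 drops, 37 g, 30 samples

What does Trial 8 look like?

92 drops, 43 g, 38 samples

Drops — each term is the sum of the two before it: 5, 4, 9, 13, 22, 35, 57 → 92.
G: alternating steps +6, +2, +6, +2, …; 13, 19, 21, 27, 29, 35, 37 → 43.
Samples: differences are 2, 3, 4, … (increasing by 1 each time); 3, 5, 8, 12, 17, 23, 30 → 38.
Combining the parts gives 92 drops, 43 g, 38 samples.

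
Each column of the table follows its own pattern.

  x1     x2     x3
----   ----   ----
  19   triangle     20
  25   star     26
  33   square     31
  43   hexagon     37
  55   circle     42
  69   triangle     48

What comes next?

Column x1: differences are 6, 8, 10, … (increasing by 2 each time), so 19, 25, 33, 43, 55, 69 → 85.
Column x2: repeats triangle → star → square → hexagon → circle; triangle, star, square, hexagon, circle, triangle → star.
Column x3: 20, 26, 31, 37, 42, 48 → 53 (alternating steps +6, +5, +6, +5, …).
Putting it together: 85  star  53.

85  star  53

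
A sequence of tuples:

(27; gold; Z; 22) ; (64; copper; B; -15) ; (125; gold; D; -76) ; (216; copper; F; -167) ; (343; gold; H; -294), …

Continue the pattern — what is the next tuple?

(512; copper; J; -463)

First entry — perfect cubes: 3³, 4³, 5³, …: 27, 64, 125, 216, 343 → 512.
Metal: alternates gold ↔ copper; gold, copper, gold, copper, gold → copper.
Letter: letters move forward 2 places in the alphabet, wrapping Z→A; Z, B, D, F, H → J.
Fourth entry: together with the first entry always sums to 49; 22, -15, -76, -167, -294 → -463.
So the next tuple is (512; copper; J; -463).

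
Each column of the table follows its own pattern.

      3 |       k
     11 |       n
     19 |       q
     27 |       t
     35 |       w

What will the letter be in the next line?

Letter: letters move forward 3 places in the alphabet; k, n, q, t, w → z.

z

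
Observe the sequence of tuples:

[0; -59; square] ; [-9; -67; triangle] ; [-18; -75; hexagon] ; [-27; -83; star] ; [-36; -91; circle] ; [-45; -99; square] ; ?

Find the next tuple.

First slot: 0, -9, -18, -27, -36, -45 → -54 (−9 each step).
For the second slot, −8 each step: -59, -67, -75, -83, -91, -99 → -107.
Shape: repeats square → triangle → hexagon → star → circle, so square, triangle, hexagon, star, circle, square → triangle.
So the next tuple is [-54; -107; triangle].

[-54; -107; triangle]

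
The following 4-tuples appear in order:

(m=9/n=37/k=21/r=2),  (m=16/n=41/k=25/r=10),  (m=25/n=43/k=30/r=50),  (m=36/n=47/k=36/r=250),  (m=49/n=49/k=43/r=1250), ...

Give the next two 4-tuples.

(m=64/n=53/k=51/r=6250), (m=81/n=55/k=60/r=31250)

M: perfect squares: 3², 4², 5², …; 9, 16, 25, 36, 49 → 64 → 81.
N — alternating steps +4, +2, +4, +2, …: 37, 41, 43, 47, 49 → 53 → 55.
For the k, differences are 4, 5, 6, … (increasing by 1 each time): 21, 25, 30, 36, 43 → 51 → 60.
R goes 2, 10, 50, 250, 1250 → 6250 → 31250 (×5 each step).
Putting the parts together: (m=64/n=53/k=51/r=6250) and then (m=81/n=55/k=60/r=31250).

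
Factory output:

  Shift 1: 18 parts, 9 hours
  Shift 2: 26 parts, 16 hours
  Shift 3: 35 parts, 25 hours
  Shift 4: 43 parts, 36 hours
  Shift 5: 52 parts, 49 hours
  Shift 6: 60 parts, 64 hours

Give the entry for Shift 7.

Parts: alternating steps +8, +9, +8, +9, …, so 18, 26, 35, 43, 52, 60 → 69.
Hours goes 9, 16, 25, 36, 49, 64 → 81 (perfect squares: 3², 4², 5², …).
Combining the parts gives 69 parts, 81 hours.

69 parts, 81 hours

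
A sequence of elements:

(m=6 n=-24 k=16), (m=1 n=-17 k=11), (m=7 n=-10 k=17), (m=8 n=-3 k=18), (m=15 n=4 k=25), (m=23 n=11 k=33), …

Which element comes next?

M: 6, 1, 7, 8, 15, 23 → 38 (each term is the sum of the two before it).
N: -24, -17, -10, -3, 4, 11 → 18 (+7 each step).
K: always 10 more than the m; 16, 11, 17, 18, 25, 33 → 48.
Combining the parts gives (m=38 n=18 k=48).

(m=38 n=18 k=48)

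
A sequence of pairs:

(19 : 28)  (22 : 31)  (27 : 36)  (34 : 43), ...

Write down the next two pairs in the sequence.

(43 : 52), (54 : 63)

For the first slot, differences are 3, 5, 7, … (increasing by 2 each time): 19, 22, 27, 34 → 43 → 54.
Second slot — always 9 more than the first slot: 28, 31, 36, 43 → 52 → 63.
Putting the parts together: (43 : 52) and then (54 : 63).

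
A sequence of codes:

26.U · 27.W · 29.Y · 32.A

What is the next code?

First component: 26, 27, 29, 32 → 36 (differences are 1, 2, 3, … (increasing by 1 each time)).
Letter goes U, W, Y, A → C (letters move forward 2 places in the alphabet, wrapping Z→A).
Combining the parts gives 36.C.

36.C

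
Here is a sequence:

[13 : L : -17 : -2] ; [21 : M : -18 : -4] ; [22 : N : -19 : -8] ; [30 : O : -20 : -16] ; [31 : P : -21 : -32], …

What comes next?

[39 : Q : -22 : -64]

First component: alternating steps +8, +1, +8, +1, …; 13, 21, 22, 30, 31 → 39.
For the letter, letters move forward 1 place in the alphabet: L, M, N, O, P → Q.
For the third component, −1 each step: -17, -18, -19, -20, -21 → -22.
Fourth component — ×2 each step: -2, -4, -8, -16, -32 → -64.
So the next element is [39 : Q : -22 : -64].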